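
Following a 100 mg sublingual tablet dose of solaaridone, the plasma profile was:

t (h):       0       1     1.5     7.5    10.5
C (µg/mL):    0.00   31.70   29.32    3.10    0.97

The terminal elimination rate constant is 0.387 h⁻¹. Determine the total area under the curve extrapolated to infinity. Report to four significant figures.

AUC = 137.0 µg/mL·h

Trapezoidal AUC_0→10.5:
  [0→1]: (0.00+31.70)/2 × 1 = 15.85
  [1→1.5]: (31.70+29.32)/2 × 0.5 = 15.255
  [1.5→7.5]: (29.32+3.10)/2 × 6 = 97.26
  [7.5→10.5]: (3.10+0.97)/2 × 3 = 6.105
  Sum = 134.47 µg/mL·h
Extrapolated tail: C_last / k_e = 0.97 / 0.387 = 2.506
AUC_0→∞ = 134.47 + 2.506 = 136.976 µg/mL·h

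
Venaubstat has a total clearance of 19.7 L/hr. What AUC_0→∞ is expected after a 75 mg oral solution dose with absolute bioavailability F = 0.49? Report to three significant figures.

AUC_0→∞ = F × Dose / CL
        = 0.49 × 75 / 19.7 = 1.86548 mg/L·hr

AUC = 1.87 mg/L·hr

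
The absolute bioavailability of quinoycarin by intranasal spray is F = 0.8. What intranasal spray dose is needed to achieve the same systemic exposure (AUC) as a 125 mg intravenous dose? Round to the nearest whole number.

D_intranasal = 156 mg

For equal systemic exposure: F × D_ev = D_iv
D_ev = D_iv / F = 125 / 0.8 = 156.25 mg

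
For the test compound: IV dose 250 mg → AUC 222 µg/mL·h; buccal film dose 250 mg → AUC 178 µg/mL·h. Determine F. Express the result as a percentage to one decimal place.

F = 80.2%

F = (AUC_ev / D_ev) / (AUC_iv / D_iv)
  = (178/250) / (222/250)
  = 0.712 / 0.888 = 0.8018
  = 80.18%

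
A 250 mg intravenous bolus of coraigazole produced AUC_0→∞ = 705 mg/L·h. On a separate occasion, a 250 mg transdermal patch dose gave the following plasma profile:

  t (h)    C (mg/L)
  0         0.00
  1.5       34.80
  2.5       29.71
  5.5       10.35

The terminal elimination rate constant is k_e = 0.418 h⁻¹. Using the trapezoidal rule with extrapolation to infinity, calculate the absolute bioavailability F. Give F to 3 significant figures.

Trapezoidal AUC_0→5.5 (transdermal patch):
  [0→1.5]: (0.00+34.80)/2 × 1.5 = 26.1
  [1.5→2.5]: (34.80+29.71)/2 × 1 = 32.255
  [2.5→5.5]: (29.71+10.35)/2 × 3 = 60.09
  Sum = 118.445 mg/L·h
Tail: C_last/k_e = 10.35/0.418 = 24.761
AUC_0→∞ (transdermal patch) = 118.445 + 24.761 = 143.206 mg/L·h
F = (AUC_ev/D_ev)/(AUC_iv/D_iv) = (143.206/250)/(705/250) = 0.572824/2.82 = 0.2031

F = 0.203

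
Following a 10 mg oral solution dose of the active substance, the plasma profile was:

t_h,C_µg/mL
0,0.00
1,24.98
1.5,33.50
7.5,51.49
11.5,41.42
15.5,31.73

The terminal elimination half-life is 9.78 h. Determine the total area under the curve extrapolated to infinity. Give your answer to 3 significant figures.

Trapezoidal AUC_0→15.5:
  [0→1]: (0.00+24.98)/2 × 1 = 12.49
  [1→1.5]: (24.98+33.50)/2 × 0.5 = 14.62
  [1.5→7.5]: (33.50+51.49)/2 × 6 = 254.97
  [7.5→11.5]: (51.49+41.42)/2 × 4 = 185.82
  [11.5→15.5]: (41.42+31.73)/2 × 4 = 146.3
  Sum = 614.2 µg/mL·h
k_e = ln2 / t½ = 0.693147 / 9.78 = 0.0709 h^-1
Extrapolated tail: C_last / k_e = 31.73 / 0.0709 = 447.532
AUC_0→∞ = 614.2 + 447.532 = 1061.732 µg/mL·h

AUC = 1060 µg/mL·h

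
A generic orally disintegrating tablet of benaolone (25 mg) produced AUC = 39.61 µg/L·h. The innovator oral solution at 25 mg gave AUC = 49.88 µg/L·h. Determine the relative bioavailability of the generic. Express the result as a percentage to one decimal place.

F_rel = 79.4%

F_rel = (AUC_test/D_test) / (AUC_ref/D_ref)
      = (39.61/25) / (49.88/25)
      = 1.5844 / 1.9952 = 0.7941 = 79.41%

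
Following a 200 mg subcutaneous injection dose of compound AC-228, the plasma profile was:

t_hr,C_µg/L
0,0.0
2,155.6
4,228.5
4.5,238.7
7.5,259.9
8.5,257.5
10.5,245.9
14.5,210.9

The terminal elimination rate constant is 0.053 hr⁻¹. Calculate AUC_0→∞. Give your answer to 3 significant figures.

Trapezoidal AUC_0→14.5:
  [0→2]: (0.0+155.6)/2 × 2 = 155.6
  [2→4]: (155.6+228.5)/2 × 2 = 384.1
  [4→4.5]: (228.5+238.7)/2 × 0.5 = 116.8
  [4.5→7.5]: (238.7+259.9)/2 × 3 = 747.9
  [7.5→8.5]: (259.9+257.5)/2 × 1 = 258.7
  [8.5→10.5]: (257.5+245.9)/2 × 2 = 503.4
  [10.5→14.5]: (245.9+210.9)/2 × 4 = 913.6
  Sum = 3080.1 µg/L·hr
Extrapolated tail: C_last / k_e = 210.9 / 0.053 = 3979.245
AUC_0→∞ = 3080.1 + 3979.245 = 7059.345 µg/L·hr

AUC = 7060 µg/L·hr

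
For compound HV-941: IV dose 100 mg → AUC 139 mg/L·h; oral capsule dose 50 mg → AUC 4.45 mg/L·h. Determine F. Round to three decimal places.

F = 0.064

F = (AUC_ev / D_ev) / (AUC_iv / D_iv)
  = (4.45/50) / (139/100)
  = 0.089 / 1.39 = 0.0640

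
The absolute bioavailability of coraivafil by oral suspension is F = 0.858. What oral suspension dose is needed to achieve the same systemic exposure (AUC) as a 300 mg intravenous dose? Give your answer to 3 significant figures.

For equal systemic exposure: F × D_ev = D_iv
D_ev = D_iv / F = 300 / 0.858 = 349.65 mg

D_oral = 350 mg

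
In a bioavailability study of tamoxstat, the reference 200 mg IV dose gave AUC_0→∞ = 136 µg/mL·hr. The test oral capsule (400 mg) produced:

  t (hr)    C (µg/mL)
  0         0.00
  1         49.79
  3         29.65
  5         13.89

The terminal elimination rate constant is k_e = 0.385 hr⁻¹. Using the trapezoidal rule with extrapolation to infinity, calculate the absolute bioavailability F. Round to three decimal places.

Trapezoidal AUC_0→5 (oral capsule):
  [0→1]: (0.00+49.79)/2 × 1 = 24.895
  [1→3]: (49.79+29.65)/2 × 2 = 79.44
  [3→5]: (29.65+13.89)/2 × 2 = 43.54
  Sum = 147.875 µg/mL·hr
Tail: C_last/k_e = 13.89/0.385 = 36.078
AUC_0→∞ (oral capsule) = 147.875 + 36.078 = 183.953 µg/mL·hr
F = (AUC_ev/D_ev)/(AUC_iv/D_iv) = (183.953/400)/(136/200) = 0.4598825/0.68 = 0.6763

F = 0.676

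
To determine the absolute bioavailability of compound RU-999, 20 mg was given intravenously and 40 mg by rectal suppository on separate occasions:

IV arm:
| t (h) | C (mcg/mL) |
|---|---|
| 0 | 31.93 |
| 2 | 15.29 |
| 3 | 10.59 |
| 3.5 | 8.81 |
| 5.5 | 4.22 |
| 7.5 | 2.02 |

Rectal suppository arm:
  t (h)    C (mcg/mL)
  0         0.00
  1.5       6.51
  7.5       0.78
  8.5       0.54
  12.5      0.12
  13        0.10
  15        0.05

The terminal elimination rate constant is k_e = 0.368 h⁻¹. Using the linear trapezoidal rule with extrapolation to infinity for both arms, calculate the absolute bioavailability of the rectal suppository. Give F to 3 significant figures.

Trapezoidal AUC_0→7.5 (IV):
  [0→2]: (31.93+15.29)/2 × 2 = 47.22
  [2→3]: (15.29+10.59)/2 × 1 = 12.94
  [3→3.5]: (10.59+8.81)/2 × 0.5 = 4.85
  [3.5→5.5]: (8.81+4.22)/2 × 2 = 13.03
  [5.5→7.5]: (4.22+2.02)/2 × 2 = 6.24
  Sum = 84.28 mcg/mL·h
IV tail: 2.02/0.368 = 5.489; AUC_iv,0→∞ = 84.28 + 5.489 = 89.769 mcg/mL·h
Trapezoidal AUC_0→15 (rectal suppository):
  [0→1.5]: (0.00+6.51)/2 × 1.5 = 4.8825
  [1.5→7.5]: (6.51+0.78)/2 × 6 = 21.87
  [7.5→8.5]: (0.78+0.54)/2 × 1 = 0.66
  [8.5→12.5]: (0.54+0.12)/2 × 4 = 1.32
  [12.5→13]: (0.12+0.10)/2 × 0.5 = 0.055
  [13→15]: (0.10+0.05)/2 × 2 = 0.15
  Sum = 28.9375 mcg/mL·h
rectal suppository tail: 0.05/0.368 = 0.136; AUC_ev,0→∞ = 28.9375 + 0.136 = 29.0735 mcg/mL·h
F = (AUC_ev/D_ev)/(AUC_iv/D_iv) = (29.0735/40)/(89.769/20) = 0.7268375/4.48845 = 0.1619

F = 0.162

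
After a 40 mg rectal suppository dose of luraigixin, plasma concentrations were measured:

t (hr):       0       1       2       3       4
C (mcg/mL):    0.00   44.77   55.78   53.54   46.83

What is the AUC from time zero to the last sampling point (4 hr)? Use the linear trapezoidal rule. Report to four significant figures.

Trapezoidal AUC_0→4:
  [0→1]: (0.00+44.77)/2 × 1 = 22.385
  [1→2]: (44.77+55.78)/2 × 1 = 50.275
  [2→3]: (55.78+53.54)/2 × 1 = 54.66
  [3→4]: (53.54+46.83)/2 × 1 = 50.185
  Sum = 177.505 mcg/mL·hr

AUC = 177.5 mcg/mL·hr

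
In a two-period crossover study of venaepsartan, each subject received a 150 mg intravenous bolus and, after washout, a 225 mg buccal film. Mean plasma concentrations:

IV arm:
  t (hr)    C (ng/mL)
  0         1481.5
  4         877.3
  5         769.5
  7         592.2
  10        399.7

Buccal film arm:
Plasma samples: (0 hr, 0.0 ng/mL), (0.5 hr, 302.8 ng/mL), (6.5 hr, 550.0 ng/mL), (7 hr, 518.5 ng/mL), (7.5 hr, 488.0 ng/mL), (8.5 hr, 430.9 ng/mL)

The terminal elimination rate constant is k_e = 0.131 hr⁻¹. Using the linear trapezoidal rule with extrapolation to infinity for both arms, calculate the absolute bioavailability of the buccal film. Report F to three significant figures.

F = 0.402

Trapezoidal AUC_0→10 (IV):
  [0→4]: (1481.5+877.3)/2 × 4 = 4717.6
  [4→5]: (877.3+769.5)/2 × 1 = 823.4
  [5→7]: (769.5+592.2)/2 × 2 = 1361.7
  [7→10]: (592.2+399.7)/2 × 3 = 1487.85
  Sum = 8390.55 ng/mL·hr
IV tail: 399.7/0.131 = 3051.145; AUC_iv,0→∞ = 8390.55 + 3051.145 = 11441.695 ng/mL·hr
Trapezoidal AUC_0→8.5 (buccal film):
  [0→0.5]: (0.0+302.8)/2 × 0.5 = 75.7
  [0.5→6.5]: (302.8+550.0)/2 × 6 = 2558.4
  [6.5→7]: (550.0+518.5)/2 × 0.5 = 267.125
  [7→7.5]: (518.5+488.0)/2 × 0.5 = 251.625
  [7.5→8.5]: (488.0+430.9)/2 × 1 = 459.45
  Sum = 3612.3 ng/mL·hr
buccal film tail: 430.9/0.131 = 3289.313; AUC_ev,0→∞ = 3612.3 + 3289.313 = 6901.613 ng/mL·hr
F = (AUC_ev/D_ev)/(AUC_iv/D_iv) = (6901.613/225)/(11441.695/150) = 30.6738/76.278 = 0.4021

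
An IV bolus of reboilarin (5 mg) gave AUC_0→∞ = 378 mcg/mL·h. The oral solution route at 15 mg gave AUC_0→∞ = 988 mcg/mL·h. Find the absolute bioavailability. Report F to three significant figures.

F = 0.871

F = (AUC_ev / D_ev) / (AUC_iv / D_iv)
  = (988/15) / (378/5)
  = 65.8667 / 75.6 = 0.8713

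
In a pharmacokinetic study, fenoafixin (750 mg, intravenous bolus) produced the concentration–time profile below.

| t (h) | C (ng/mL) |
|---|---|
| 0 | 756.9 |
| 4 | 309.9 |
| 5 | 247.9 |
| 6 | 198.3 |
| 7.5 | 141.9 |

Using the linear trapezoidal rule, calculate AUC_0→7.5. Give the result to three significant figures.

AUC = 2890 ng/mL·h

Trapezoidal AUC_0→7.5:
  [0→4]: (756.9+309.9)/2 × 4 = 2133.6
  [4→5]: (309.9+247.9)/2 × 1 = 278.9
  [5→6]: (247.9+198.3)/2 × 1 = 223.1
  [6→7.5]: (198.3+141.9)/2 × 1.5 = 255.15
  Sum = 2890.75 ng/mL·h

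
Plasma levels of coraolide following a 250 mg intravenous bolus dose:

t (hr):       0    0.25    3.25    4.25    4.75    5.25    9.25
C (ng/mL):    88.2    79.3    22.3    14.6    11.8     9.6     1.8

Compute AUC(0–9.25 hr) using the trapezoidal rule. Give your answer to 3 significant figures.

Trapezoidal AUC_0→9.25:
  [0→0.25]: (88.2+79.3)/2 × 0.25 = 20.9375
  [0.25→3.25]: (79.3+22.3)/2 × 3 = 152.4
  [3.25→4.25]: (22.3+14.6)/2 × 1 = 18.45
  [4.25→4.75]: (14.6+11.8)/2 × 0.5 = 6.6
  [4.75→5.25]: (11.8+9.6)/2 × 0.5 = 5.35
  [5.25→9.25]: (9.6+1.8)/2 × 4 = 22.8
  Sum = 226.5375 ng/mL·hr

AUC = 227 ng/mL·hr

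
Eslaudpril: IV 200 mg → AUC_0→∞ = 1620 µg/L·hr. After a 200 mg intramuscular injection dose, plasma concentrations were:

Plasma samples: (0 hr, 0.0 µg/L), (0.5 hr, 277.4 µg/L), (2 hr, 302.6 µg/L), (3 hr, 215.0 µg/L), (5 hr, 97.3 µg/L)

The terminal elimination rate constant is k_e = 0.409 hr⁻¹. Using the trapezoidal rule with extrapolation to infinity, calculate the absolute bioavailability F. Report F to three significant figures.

Trapezoidal AUC_0→5 (intramuscular injection):
  [0→0.5]: (0.0+277.4)/2 × 0.5 = 69.35
  [0.5→2]: (277.4+302.6)/2 × 1.5 = 435.0
  [2→3]: (302.6+215.0)/2 × 1 = 258.8
  [3→5]: (215.0+97.3)/2 × 2 = 312.3
  Sum = 1075.45 µg/L·hr
Tail: C_last/k_e = 97.3/0.409 = 237.897
AUC_0→∞ (intramuscular injection) = 1075.45 + 237.897 = 1313.347 µg/L·hr
F = (AUC_ev/D_ev)/(AUC_iv/D_iv) = (1313.347/200)/(1620/200) = 6.566735/8.1 = 0.8107

F = 0.811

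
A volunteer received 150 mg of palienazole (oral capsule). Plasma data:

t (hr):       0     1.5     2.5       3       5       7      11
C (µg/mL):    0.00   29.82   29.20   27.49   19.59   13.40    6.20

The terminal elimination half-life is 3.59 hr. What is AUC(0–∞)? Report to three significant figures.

AUC = 217 µg/mL·hr

Trapezoidal AUC_0→11:
  [0→1.5]: (0.00+29.82)/2 × 1.5 = 22.365
  [1.5→2.5]: (29.82+29.20)/2 × 1 = 29.51
  [2.5→3]: (29.20+27.49)/2 × 0.5 = 14.1725
  [3→5]: (27.49+19.59)/2 × 2 = 47.08
  [5→7]: (19.59+13.40)/2 × 2 = 32.99
  [7→11]: (13.40+6.20)/2 × 4 = 39.2
  Sum = 185.3175 µg/mL·hr
k_e = ln2 / t½ = 0.693147 / 3.59 = 0.1931 hr^-1
Extrapolated tail: C_last / k_e = 6.20 / 0.1931 = 32.108
AUC_0→∞ = 185.3175 + 32.108 = 217.4255 µg/mL·hr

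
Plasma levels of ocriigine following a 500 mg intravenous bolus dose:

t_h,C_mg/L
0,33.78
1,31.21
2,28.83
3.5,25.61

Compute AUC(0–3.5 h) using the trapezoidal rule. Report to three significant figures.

Trapezoidal AUC_0→3.5:
  [0→1]: (33.78+31.21)/2 × 1 = 32.495
  [1→2]: (31.21+28.83)/2 × 1 = 30.02
  [2→3.5]: (28.83+25.61)/2 × 1.5 = 40.83
  Sum = 103.345 mg/L·h

AUC = 103 mg/L·h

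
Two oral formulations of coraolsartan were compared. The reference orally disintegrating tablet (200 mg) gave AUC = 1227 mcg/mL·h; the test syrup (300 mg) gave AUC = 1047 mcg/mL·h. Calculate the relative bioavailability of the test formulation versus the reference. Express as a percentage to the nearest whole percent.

F_rel = (AUC_test/D_test) / (AUC_ref/D_ref)
      = (1047/300) / (1227/200)
      = 3.49 / 6.135 = 0.5689 = 56.89%

F_rel = 57%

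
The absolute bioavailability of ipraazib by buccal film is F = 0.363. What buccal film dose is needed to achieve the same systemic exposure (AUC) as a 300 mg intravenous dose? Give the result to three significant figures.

For equal systemic exposure: F × D_ev = D_iv
D_ev = D_iv / F = 300 / 0.363 = 826.446 mg

D_buccal = 826 mg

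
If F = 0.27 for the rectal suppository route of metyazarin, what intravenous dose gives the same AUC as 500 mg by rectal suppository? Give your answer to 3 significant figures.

Systemic exposure from an extravascular dose = F × D_ev, so the equivalent IV dose is F × D_ev.
D_iv = F × D_ev = 0.27 × 500 = 135 mg

D_iv = 135 mg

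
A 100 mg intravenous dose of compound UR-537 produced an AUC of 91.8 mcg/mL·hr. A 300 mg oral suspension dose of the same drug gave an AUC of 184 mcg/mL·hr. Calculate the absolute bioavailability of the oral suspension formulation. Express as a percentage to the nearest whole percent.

F = (AUC_ev / D_ev) / (AUC_iv / D_iv)
  = (184/300) / (91.8/100)
  = 0.613333 / 0.918 = 0.6681
  = 66.81%

F = 67%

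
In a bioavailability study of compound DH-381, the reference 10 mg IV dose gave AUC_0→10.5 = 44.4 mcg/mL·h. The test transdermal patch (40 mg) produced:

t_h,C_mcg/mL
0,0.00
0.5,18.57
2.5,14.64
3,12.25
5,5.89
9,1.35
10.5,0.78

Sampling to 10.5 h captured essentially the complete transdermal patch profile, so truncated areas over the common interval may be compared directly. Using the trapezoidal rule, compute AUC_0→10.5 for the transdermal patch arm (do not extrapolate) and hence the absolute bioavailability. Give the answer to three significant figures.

F = 0.444

Trapezoidal AUC_0→10.5 (transdermal patch):
  [0→0.5]: (0.00+18.57)/2 × 0.5 = 4.6425
  [0.5→2.5]: (18.57+14.64)/2 × 2 = 33.21
  [2.5→3]: (14.64+12.25)/2 × 0.5 = 6.7225
  [3→5]: (12.25+5.89)/2 × 2 = 18.14
  [5→9]: (5.89+1.35)/2 × 4 = 14.48
  [9→10.5]: (1.35+0.78)/2 × 1.5 = 1.5975
  Sum = 78.7925 mcg/mL·h
F = (AUC_ev/D_ev)/(AUC_iv/D_iv) = (78.7925/40)/(44.4/10) = 1.9698125/4.44 = 0.4437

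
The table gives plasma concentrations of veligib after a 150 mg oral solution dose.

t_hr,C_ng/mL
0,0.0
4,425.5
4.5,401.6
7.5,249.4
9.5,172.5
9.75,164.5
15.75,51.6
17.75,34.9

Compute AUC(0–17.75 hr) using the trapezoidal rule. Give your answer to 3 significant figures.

Trapezoidal AUC_0→17.75:
  [0→4]: (0.0+425.5)/2 × 4 = 851.0
  [4→4.5]: (425.5+401.6)/2 × 0.5 = 206.775
  [4.5→7.5]: (401.6+249.4)/2 × 3 = 976.5
  [7.5→9.5]: (249.4+172.5)/2 × 2 = 421.9
  [9.5→9.75]: (172.5+164.5)/2 × 0.25 = 42.125
  [9.75→15.75]: (164.5+51.6)/2 × 6 = 648.3
  [15.75→17.75]: (51.6+34.9)/2 × 2 = 86.5
  Sum = 3233.1 ng/mL·hr

AUC = 3230 ng/mL·hr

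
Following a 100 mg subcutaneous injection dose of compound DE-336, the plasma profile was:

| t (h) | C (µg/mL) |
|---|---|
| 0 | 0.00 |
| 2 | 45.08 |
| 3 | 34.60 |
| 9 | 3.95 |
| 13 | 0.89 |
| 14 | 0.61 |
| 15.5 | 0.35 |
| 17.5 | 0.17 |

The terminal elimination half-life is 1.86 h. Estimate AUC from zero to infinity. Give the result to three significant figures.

Trapezoidal AUC_0→17.5:
  [0→2]: (0.00+45.08)/2 × 2 = 45.08
  [2→3]: (45.08+34.60)/2 × 1 = 39.84
  [3→9]: (34.60+3.95)/2 × 6 = 115.65
  [9→13]: (3.95+0.89)/2 × 4 = 9.68
  [13→14]: (0.89+0.61)/2 × 1 = 0.75
  [14→15.5]: (0.61+0.35)/2 × 1.5 = 0.72
  [15.5→17.5]: (0.35+0.17)/2 × 2 = 0.52
  Sum = 212.24 µg/mL·h
k_e = ln2 / t½ = 0.693147 / 1.86 = 0.3727 h^-1
Extrapolated tail: C_last / k_e = 0.17 / 0.3727 = 0.456
AUC_0→∞ = 212.24 + 0.456 = 212.696 µg/mL·h

AUC = 213 µg/mL·h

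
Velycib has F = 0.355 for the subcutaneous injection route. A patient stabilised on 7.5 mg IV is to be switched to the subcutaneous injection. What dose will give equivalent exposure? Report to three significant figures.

For equal systemic exposure: F × D_ev = D_iv
D_ev = D_iv / F = 7.5 / 0.355 = 21.1268 mg

D_subcutaneous = 21.1 mg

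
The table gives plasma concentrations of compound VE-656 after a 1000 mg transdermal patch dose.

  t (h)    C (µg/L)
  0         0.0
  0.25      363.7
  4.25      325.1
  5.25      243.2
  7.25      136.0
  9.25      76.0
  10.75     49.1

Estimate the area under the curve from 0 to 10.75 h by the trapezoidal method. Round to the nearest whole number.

AUC = 2392 µg/L·h

Trapezoidal AUC_0→10.75:
  [0→0.25]: (0.0+363.7)/2 × 0.25 = 45.4625
  [0.25→4.25]: (363.7+325.1)/2 × 4 = 1377.6
  [4.25→5.25]: (325.1+243.2)/2 × 1 = 284.15
  [5.25→7.25]: (243.2+136.0)/2 × 2 = 379.2
  [7.25→9.25]: (136.0+76.0)/2 × 2 = 212.0
  [9.25→10.75]: (76.0+49.1)/2 × 1.5 = 93.825
  Sum = 2392.2375 µg/L·h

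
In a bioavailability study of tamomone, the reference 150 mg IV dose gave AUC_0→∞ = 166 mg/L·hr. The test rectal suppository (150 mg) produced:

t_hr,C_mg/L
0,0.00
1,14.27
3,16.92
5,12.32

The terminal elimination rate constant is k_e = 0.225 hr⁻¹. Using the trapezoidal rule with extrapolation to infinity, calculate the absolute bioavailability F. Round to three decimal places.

F = 0.737

Trapezoidal AUC_0→5 (rectal suppository):
  [0→1]: (0.00+14.27)/2 × 1 = 7.135
  [1→3]: (14.27+16.92)/2 × 2 = 31.19
  [3→5]: (16.92+12.32)/2 × 2 = 29.24
  Sum = 67.565 mg/L·hr
Tail: C_last/k_e = 12.32/0.225 = 54.756
AUC_0→∞ (rectal suppository) = 67.565 + 54.756 = 122.321 mg/L·hr
F = (AUC_ev/D_ev)/(AUC_iv/D_iv) = (122.321/150)/(166/150) = 0.815473/1.10667 = 0.7369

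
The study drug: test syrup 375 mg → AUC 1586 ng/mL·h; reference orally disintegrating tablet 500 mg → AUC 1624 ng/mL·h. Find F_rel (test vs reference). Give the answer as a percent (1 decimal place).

F_rel = 130.2%

F_rel = (AUC_test/D_test) / (AUC_ref/D_ref)
      = (1586/375) / (1624/500)
      = 4.22933 / 3.248 = 1.3021 = 130.21%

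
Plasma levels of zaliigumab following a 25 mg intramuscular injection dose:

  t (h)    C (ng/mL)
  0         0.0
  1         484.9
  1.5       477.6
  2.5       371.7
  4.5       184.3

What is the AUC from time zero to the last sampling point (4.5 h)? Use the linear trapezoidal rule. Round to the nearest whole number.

Trapezoidal AUC_0→4.5:
  [0→1]: (0.0+484.9)/2 × 1 = 242.45
  [1→1.5]: (484.9+477.6)/2 × 0.5 = 240.625
  [1.5→2.5]: (477.6+371.7)/2 × 1 = 424.65
  [2.5→4.5]: (371.7+184.3)/2 × 2 = 556.0
  Sum = 1463.725 ng/mL·h

AUC = 1464 ng/mL·h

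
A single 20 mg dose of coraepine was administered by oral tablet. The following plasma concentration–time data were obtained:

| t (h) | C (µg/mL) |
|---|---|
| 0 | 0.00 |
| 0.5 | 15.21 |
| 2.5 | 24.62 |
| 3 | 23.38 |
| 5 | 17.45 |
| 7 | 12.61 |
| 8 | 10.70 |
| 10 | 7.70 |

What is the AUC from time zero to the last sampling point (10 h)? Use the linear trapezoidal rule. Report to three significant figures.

AUC = 157 µg/mL·h

Trapezoidal AUC_0→10:
  [0→0.5]: (0.00+15.21)/2 × 0.5 = 3.8025
  [0.5→2.5]: (15.21+24.62)/2 × 2 = 39.83
  [2.5→3]: (24.62+23.38)/2 × 0.5 = 12.0
  [3→5]: (23.38+17.45)/2 × 2 = 40.83
  [5→7]: (17.45+12.61)/2 × 2 = 30.06
  [7→8]: (12.61+10.70)/2 × 1 = 11.655
  [8→10]: (10.70+7.70)/2 × 2 = 18.4
  Sum = 156.5775 µg/mL·h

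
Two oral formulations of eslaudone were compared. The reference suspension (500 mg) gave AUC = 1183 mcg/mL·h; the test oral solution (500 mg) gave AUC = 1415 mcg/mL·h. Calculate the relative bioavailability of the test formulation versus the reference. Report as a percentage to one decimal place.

F_rel = 119.6%

F_rel = (AUC_test/D_test) / (AUC_ref/D_ref)
      = (1415/500) / (1183/500)
      = 2.83 / 2.366 = 1.1961 = 119.61%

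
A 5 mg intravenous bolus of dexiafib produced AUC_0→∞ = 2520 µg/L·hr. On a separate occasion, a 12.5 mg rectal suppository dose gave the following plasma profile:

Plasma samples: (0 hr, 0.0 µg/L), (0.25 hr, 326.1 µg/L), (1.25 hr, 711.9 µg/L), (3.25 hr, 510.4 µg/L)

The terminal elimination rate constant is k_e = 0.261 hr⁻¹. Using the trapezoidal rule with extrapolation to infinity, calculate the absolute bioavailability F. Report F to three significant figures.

F = 0.593

Trapezoidal AUC_0→3.25 (rectal suppository):
  [0→0.25]: (0.0+326.1)/2 × 0.25 = 40.7625
  [0.25→1.25]: (326.1+711.9)/2 × 1 = 519.0
  [1.25→3.25]: (711.9+510.4)/2 × 2 = 1222.3
  Sum = 1782.0625 µg/L·hr
Tail: C_last/k_e = 510.4/0.261 = 1955.556
AUC_0→∞ (rectal suppository) = 1782.0625 + 1955.556 = 3737.6185 µg/L·hr
F = (AUC_ev/D_ev)/(AUC_iv/D_iv) = (3737.6185/12.5)/(2520/5) = 299.00948/504 = 0.5933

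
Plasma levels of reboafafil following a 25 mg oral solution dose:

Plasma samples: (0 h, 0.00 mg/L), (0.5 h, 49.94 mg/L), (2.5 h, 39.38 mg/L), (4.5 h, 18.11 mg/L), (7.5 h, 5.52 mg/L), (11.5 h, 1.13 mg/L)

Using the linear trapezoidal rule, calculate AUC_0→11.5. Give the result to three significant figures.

AUC = 208 mg/L·h

Trapezoidal AUC_0→11.5:
  [0→0.5]: (0.00+49.94)/2 × 0.5 = 12.485
  [0.5→2.5]: (49.94+39.38)/2 × 2 = 89.32
  [2.5→4.5]: (39.38+18.11)/2 × 2 = 57.49
  [4.5→7.5]: (18.11+5.52)/2 × 3 = 35.445
  [7.5→11.5]: (5.52+1.13)/2 × 4 = 13.3
  Sum = 208.04 mg/L·h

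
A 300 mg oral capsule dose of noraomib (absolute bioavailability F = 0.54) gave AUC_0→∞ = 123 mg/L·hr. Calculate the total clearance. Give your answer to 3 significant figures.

CL = F × Dose / AUC_0→∞
   = 0.54 × 300 / 123 = 1.31707 L/hr

CL = 1.32 L/hr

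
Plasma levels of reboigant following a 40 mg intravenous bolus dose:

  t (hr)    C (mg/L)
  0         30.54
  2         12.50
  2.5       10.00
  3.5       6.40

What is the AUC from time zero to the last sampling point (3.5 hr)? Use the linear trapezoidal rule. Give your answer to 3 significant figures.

Trapezoidal AUC_0→3.5:
  [0→2]: (30.54+12.50)/2 × 2 = 43.04
  [2→2.5]: (12.50+10.00)/2 × 0.5 = 5.625
  [2.5→3.5]: (10.00+6.40)/2 × 1 = 8.2
  Sum = 56.865 mg/L·hr

AUC = 56.9 mg/L·hr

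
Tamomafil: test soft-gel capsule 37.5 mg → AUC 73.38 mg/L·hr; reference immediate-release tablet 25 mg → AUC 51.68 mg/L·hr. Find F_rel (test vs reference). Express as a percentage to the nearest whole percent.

F_rel = 95%

F_rel = (AUC_test/D_test) / (AUC_ref/D_ref)
      = (73.38/37.5) / (51.68/25)
      = 1.9568 / 2.0672 = 0.9466 = 94.66%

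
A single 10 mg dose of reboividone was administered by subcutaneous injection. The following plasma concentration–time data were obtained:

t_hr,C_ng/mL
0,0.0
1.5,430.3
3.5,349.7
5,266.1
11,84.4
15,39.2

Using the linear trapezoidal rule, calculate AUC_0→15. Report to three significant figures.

Trapezoidal AUC_0→15:
  [0→1.5]: (0.0+430.3)/2 × 1.5 = 322.725
  [1.5→3.5]: (430.3+349.7)/2 × 2 = 780.0
  [3.5→5]: (349.7+266.1)/2 × 1.5 = 461.85
  [5→11]: (266.1+84.4)/2 × 6 = 1051.5
  [11→15]: (84.4+39.2)/2 × 4 = 247.2
  Sum = 2863.275 ng/mL·hr

AUC = 2860 ng/mL·hr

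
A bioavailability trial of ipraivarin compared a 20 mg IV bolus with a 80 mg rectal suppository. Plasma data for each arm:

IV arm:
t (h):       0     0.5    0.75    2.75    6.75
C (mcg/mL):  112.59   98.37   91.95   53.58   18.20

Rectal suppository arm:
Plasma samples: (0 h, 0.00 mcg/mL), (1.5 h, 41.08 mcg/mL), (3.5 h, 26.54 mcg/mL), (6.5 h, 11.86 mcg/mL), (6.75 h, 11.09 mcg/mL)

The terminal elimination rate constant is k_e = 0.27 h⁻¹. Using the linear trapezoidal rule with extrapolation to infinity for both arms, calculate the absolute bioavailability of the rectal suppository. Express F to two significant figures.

Trapezoidal AUC_0→6.75 (IV):
  [0→0.5]: (112.59+98.37)/2 × 0.5 = 52.74
  [0.5→0.75]: (98.37+91.95)/2 × 0.25 = 23.79
  [0.75→2.75]: (91.95+53.58)/2 × 2 = 145.53
  [2.75→6.75]: (53.58+18.20)/2 × 4 = 143.56
  Sum = 365.62 mcg/mL·h
IV tail: 18.20/0.27 = 67.407; AUC_iv,0→∞ = 365.62 + 67.407 = 433.027 mcg/mL·h
Trapezoidal AUC_0→6.75 (rectal suppository):
  [0→1.5]: (0.00+41.08)/2 × 1.5 = 30.81
  [1.5→3.5]: (41.08+26.54)/2 × 2 = 67.62
  [3.5→6.5]: (26.54+11.86)/2 × 3 = 57.6
  [6.5→6.75]: (11.86+11.09)/2 × 0.25 = 2.86875
  Sum = 158.89875 mcg/mL·h
rectal suppository tail: 11.09/0.27 = 41.074; AUC_ev,0→∞ = 158.89875 + 41.074 = 199.97275 mcg/mL·h
F = (AUC_ev/D_ev)/(AUC_iv/D_iv) = (199.97275/80)/(433.027/20) = 2.49966/21.65135 = 0.1155

F = 0.12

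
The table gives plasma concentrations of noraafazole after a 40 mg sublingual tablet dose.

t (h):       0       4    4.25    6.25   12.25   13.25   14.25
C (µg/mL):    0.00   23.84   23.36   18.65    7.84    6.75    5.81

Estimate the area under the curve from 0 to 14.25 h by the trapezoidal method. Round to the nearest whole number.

AUC = 189 µg/mL·h

Trapezoidal AUC_0→14.25:
  [0→4]: (0.00+23.84)/2 × 4 = 47.68
  [4→4.25]: (23.84+23.36)/2 × 0.25 = 5.9
  [4.25→6.25]: (23.36+18.65)/2 × 2 = 42.01
  [6.25→12.25]: (18.65+7.84)/2 × 6 = 79.47
  [12.25→13.25]: (7.84+6.75)/2 × 1 = 7.295
  [13.25→14.25]: (6.75+5.81)/2 × 1 = 6.28
  Sum = 188.635 µg/mL·h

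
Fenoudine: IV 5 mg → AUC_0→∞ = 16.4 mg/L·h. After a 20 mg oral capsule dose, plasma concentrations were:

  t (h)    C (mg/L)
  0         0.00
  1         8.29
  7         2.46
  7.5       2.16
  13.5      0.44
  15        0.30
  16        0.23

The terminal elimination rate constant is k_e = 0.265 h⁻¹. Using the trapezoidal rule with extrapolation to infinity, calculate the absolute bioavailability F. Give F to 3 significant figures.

F = 0.717

Trapezoidal AUC_0→16 (oral capsule):
  [0→1]: (0.00+8.29)/2 × 1 = 4.145
  [1→7]: (8.29+2.46)/2 × 6 = 32.25
  [7→7.5]: (2.46+2.16)/2 × 0.5 = 1.155
  [7.5→13.5]: (2.16+0.44)/2 × 6 = 7.8
  [13.5→15]: (0.44+0.30)/2 × 1.5 = 0.555
  [15→16]: (0.30+0.23)/2 × 1 = 0.265
  Sum = 46.17 mg/L·h
Tail: C_last/k_e = 0.23/0.265 = 0.868
AUC_0→∞ (oral capsule) = 46.17 + 0.868 = 47.038 mg/L·h
F = (AUC_ev/D_ev)/(AUC_iv/D_iv) = (47.038/20)/(16.4/5) = 2.3519/3.28 = 0.7170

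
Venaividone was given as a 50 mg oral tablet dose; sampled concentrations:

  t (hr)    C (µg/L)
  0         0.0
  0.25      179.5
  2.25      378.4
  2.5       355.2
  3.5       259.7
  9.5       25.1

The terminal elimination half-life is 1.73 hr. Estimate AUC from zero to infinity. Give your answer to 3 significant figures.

Trapezoidal AUC_0→9.5:
  [0→0.25]: (0.0+179.5)/2 × 0.25 = 22.4375
  [0.25→2.25]: (179.5+378.4)/2 × 2 = 557.9
  [2.25→2.5]: (378.4+355.2)/2 × 0.25 = 91.7
  [2.5→3.5]: (355.2+259.7)/2 × 1 = 307.45
  [3.5→9.5]: (259.7+25.1)/2 × 6 = 854.4
  Sum = 1833.8875 µg/L·hr
k_e = ln2 / t½ = 0.693147 / 1.73 = 0.4007 hr^-1
Extrapolated tail: C_last / k_e = 25.1 / 0.4007 = 62.640
AUC_0→∞ = 1833.8875 + 62.640 = 1896.5275 µg/L·hr

AUC = 1900 µg/L·hr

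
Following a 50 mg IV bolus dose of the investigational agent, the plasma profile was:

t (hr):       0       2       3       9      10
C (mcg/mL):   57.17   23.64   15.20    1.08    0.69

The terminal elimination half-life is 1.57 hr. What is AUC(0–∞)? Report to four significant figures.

AUC = 151.5 mcg/mL·hr

Trapezoidal AUC_0→10:
  [0→2]: (57.17+23.64)/2 × 2 = 80.81
  [2→3]: (23.64+15.20)/2 × 1 = 19.42
  [3→9]: (15.20+1.08)/2 × 6 = 48.84
  [9→10]: (1.08+0.69)/2 × 1 = 0.885
  Sum = 149.955 mcg/mL·hr
k_e = ln2 / t½ = 0.693147 / 1.57 = 0.4415 hr^-1
Extrapolated tail: C_last / k_e = 0.69 / 0.4415 = 1.563
AUC_0→∞ = 149.955 + 1.563 = 151.518 mcg/mL·hr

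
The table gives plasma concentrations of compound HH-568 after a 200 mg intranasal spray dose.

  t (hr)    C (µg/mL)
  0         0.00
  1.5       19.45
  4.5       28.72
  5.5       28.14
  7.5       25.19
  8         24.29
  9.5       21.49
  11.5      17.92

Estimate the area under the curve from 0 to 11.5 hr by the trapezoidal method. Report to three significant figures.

AUC = 255 µg/mL·hr

Trapezoidal AUC_0→11.5:
  [0→1.5]: (0.00+19.45)/2 × 1.5 = 14.5875
  [1.5→4.5]: (19.45+28.72)/2 × 3 = 72.255
  [4.5→5.5]: (28.72+28.14)/2 × 1 = 28.43
  [5.5→7.5]: (28.14+25.19)/2 × 2 = 53.33
  [7.5→8]: (25.19+24.29)/2 × 0.5 = 12.37
  [8→9.5]: (24.29+21.49)/2 × 1.5 = 34.335
  [9.5→11.5]: (21.49+17.92)/2 × 2 = 39.41
  Sum = 254.7175 µg/mL·hr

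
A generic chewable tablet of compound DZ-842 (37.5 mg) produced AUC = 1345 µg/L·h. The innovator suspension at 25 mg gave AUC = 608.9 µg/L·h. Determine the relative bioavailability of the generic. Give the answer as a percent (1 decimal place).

F_rel = (AUC_test/D_test) / (AUC_ref/D_ref)
      = (1345/37.5) / (608.9/25)
      = 35.8667 / 24.356 = 1.4726 = 147.26%

F_rel = 147.3%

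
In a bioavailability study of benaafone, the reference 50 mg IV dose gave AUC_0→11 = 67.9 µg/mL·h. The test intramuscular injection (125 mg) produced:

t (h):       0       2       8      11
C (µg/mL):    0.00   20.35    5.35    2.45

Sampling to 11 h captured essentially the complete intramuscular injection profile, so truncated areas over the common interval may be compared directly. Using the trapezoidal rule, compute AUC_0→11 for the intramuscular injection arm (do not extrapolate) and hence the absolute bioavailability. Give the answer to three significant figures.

Trapezoidal AUC_0→11 (intramuscular injection):
  [0→2]: (0.00+20.35)/2 × 2 = 20.35
  [2→8]: (20.35+5.35)/2 × 6 = 77.1
  [8→11]: (5.35+2.45)/2 × 3 = 11.7
  Sum = 109.15 µg/mL·h
F = (AUC_ev/D_ev)/(AUC_iv/D_iv) = (109.15/125)/(67.9/50) = 0.8732/1.358 = 0.6430

F = 0.643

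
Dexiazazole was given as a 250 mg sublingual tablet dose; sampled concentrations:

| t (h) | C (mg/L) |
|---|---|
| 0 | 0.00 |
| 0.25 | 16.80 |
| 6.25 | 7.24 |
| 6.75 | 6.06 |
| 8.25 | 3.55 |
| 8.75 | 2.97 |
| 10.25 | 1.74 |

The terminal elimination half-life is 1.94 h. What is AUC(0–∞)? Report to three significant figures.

AUC = 94.8 mg/L·h

Trapezoidal AUC_0→10.25:
  [0→0.25]: (0.00+16.80)/2 × 0.25 = 2.1
  [0.25→6.25]: (16.80+7.24)/2 × 6 = 72.12
  [6.25→6.75]: (7.24+6.06)/2 × 0.5 = 3.325
  [6.75→8.25]: (6.06+3.55)/2 × 1.5 = 7.2075
  [8.25→8.75]: (3.55+2.97)/2 × 0.5 = 1.63
  [8.75→10.25]: (2.97+1.74)/2 × 1.5 = 3.5325
  Sum = 89.915 mg/L·h
k_e = ln2 / t½ = 0.693147 / 1.94 = 0.3573 h^-1
Extrapolated tail: C_last / k_e = 1.74 / 0.3573 = 4.870
AUC_0→∞ = 89.915 + 4.870 = 94.785 mg/L·h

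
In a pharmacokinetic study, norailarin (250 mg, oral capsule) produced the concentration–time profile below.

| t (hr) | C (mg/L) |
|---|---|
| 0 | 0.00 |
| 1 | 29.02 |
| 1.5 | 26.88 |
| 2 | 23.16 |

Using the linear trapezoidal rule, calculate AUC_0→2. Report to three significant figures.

Trapezoidal AUC_0→2:
  [0→1]: (0.00+29.02)/2 × 1 = 14.51
  [1→1.5]: (29.02+26.88)/2 × 0.5 = 13.975
  [1.5→2]: (26.88+23.16)/2 × 0.5 = 12.51
  Sum = 40.995 mg/L·hr

AUC = 41.0 mg/L·hr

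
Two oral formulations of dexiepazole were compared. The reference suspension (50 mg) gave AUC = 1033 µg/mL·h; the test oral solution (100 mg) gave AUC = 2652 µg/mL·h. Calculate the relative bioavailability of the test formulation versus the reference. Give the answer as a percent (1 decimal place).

F_rel = (AUC_test/D_test) / (AUC_ref/D_ref)
      = (2652/100) / (1033/50)
      = 26.52 / 20.66 = 1.2836 = 128.36%

F_rel = 128.4%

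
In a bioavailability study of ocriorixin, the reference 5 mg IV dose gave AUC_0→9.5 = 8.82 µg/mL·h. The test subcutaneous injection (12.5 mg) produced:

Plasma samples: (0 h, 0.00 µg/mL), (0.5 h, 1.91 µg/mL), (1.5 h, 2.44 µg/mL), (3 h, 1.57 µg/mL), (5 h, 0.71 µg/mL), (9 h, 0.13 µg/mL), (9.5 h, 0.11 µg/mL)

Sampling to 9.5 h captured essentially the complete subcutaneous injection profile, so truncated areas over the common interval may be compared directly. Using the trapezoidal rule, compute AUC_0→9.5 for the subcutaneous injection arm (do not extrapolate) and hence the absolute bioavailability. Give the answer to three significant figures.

F = 0.439

Trapezoidal AUC_0→9.5 (subcutaneous injection):
  [0→0.5]: (0.00+1.91)/2 × 0.5 = 0.4775
  [0.5→1.5]: (1.91+2.44)/2 × 1 = 2.175
  [1.5→3]: (2.44+1.57)/2 × 1.5 = 3.0075
  [3→5]: (1.57+0.71)/2 × 2 = 2.28
  [5→9]: (0.71+0.13)/2 × 4 = 1.68
  [9→9.5]: (0.13+0.11)/2 × 0.5 = 0.06
  Sum = 9.68 µg/mL·h
F = (AUC_ev/D_ev)/(AUC_iv/D_iv) = (9.68/12.5)/(8.82/5) = 0.7744/1.764 = 0.4390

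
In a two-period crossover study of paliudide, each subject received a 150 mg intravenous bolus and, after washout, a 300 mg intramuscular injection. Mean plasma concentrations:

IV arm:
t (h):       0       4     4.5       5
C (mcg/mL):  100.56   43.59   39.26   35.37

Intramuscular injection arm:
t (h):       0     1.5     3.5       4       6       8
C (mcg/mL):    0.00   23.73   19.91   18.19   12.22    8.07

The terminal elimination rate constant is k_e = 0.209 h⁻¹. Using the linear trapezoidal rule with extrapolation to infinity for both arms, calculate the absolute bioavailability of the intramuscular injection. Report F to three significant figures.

F = 0.161

Trapezoidal AUC_0→5 (IV):
  [0→4]: (100.56+43.59)/2 × 4 = 288.3
  [4→4.5]: (43.59+39.26)/2 × 0.5 = 20.7125
  [4.5→5]: (39.26+35.37)/2 × 0.5 = 18.6575
  Sum = 327.67 mcg/mL·h
IV tail: 35.37/0.209 = 169.234; AUC_iv,0→∞ = 327.67 + 169.234 = 496.904 mcg/mL·h
Trapezoidal AUC_0→8 (intramuscular injection):
  [0→1.5]: (0.00+23.73)/2 × 1.5 = 17.7975
  [1.5→3.5]: (23.73+19.91)/2 × 2 = 43.64
  [3.5→4]: (19.91+18.19)/2 × 0.5 = 9.525
  [4→6]: (18.19+12.22)/2 × 2 = 30.41
  [6→8]: (12.22+8.07)/2 × 2 = 20.29
  Sum = 121.6625 mcg/mL·h
intramuscular injection tail: 8.07/0.209 = 38.612; AUC_ev,0→∞ = 121.6625 + 38.612 = 160.2745 mcg/mL·h
F = (AUC_ev/D_ev)/(AUC_iv/D_iv) = (160.2745/300)/(496.904/150) = 0.534248/3.31269 = 0.1613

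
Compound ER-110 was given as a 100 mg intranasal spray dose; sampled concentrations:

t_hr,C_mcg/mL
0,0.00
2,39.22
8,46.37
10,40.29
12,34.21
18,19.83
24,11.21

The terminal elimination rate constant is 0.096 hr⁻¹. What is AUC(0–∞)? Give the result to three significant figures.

Trapezoidal AUC_0→24:
  [0→2]: (0.00+39.22)/2 × 2 = 39.22
  [2→8]: (39.22+46.37)/2 × 6 = 256.77
  [8→10]: (46.37+40.29)/2 × 2 = 86.66
  [10→12]: (40.29+34.21)/2 × 2 = 74.5
  [12→18]: (34.21+19.83)/2 × 6 = 162.12
  [18→24]: (19.83+11.21)/2 × 6 = 93.12
  Sum = 712.39 mcg/mL·hr
Extrapolated tail: C_last / k_e = 11.21 / 0.096 = 116.771
AUC_0→∞ = 712.39 + 116.771 = 829.161 mcg/mL·hr

AUC = 829 mcg/mL·hr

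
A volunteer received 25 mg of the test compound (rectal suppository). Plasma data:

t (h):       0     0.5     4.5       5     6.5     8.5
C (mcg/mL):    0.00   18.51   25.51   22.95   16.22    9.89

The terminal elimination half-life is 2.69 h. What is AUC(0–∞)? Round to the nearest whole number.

AUC = 199 mcg/mL·h

Trapezoidal AUC_0→8.5:
  [0→0.5]: (0.00+18.51)/2 × 0.5 = 4.6275
  [0.5→4.5]: (18.51+25.51)/2 × 4 = 88.04
  [4.5→5]: (25.51+22.95)/2 × 0.5 = 12.115
  [5→6.5]: (22.95+16.22)/2 × 1.5 = 29.3775
  [6.5→8.5]: (16.22+9.89)/2 × 2 = 26.11
  Sum = 160.27 mcg/mL·h
k_e = ln2 / t½ = 0.693147 / 2.69 = 0.2577 h^-1
Extrapolated tail: C_last / k_e = 9.89 / 0.2577 = 38.378
AUC_0→∞ = 160.27 + 38.378 = 198.648 mcg/mL·h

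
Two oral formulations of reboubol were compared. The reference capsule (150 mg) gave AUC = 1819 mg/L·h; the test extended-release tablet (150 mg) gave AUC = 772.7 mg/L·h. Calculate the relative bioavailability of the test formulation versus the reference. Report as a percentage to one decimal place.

F_rel = (AUC_test/D_test) / (AUC_ref/D_ref)
      = (772.7/150) / (1819/150)
      = 5.15133 / 12.1267 = 0.4248 = 42.48%

F_rel = 42.5%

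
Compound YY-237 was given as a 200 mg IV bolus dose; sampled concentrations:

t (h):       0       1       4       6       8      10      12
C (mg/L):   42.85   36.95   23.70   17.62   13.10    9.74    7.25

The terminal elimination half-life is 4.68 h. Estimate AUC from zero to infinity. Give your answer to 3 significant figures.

AUC = 292 mg/L·h

Trapezoidal AUC_0→12:
  [0→1]: (42.85+36.95)/2 × 1 = 39.9
  [1→4]: (36.95+23.70)/2 × 3 = 90.975
  [4→6]: (23.70+17.62)/2 × 2 = 41.32
  [6→8]: (17.62+13.10)/2 × 2 = 30.72
  [8→10]: (13.10+9.74)/2 × 2 = 22.84
  [10→12]: (9.74+7.25)/2 × 2 = 16.99
  Sum = 242.745 mg/L·h
k_e = ln2 / t½ = 0.693147 / 4.68 = 0.1481 h^-1
Extrapolated tail: C_last / k_e = 7.25 / 0.1481 = 48.953
AUC_0→∞ = 242.745 + 48.953 = 291.698 mg/L·h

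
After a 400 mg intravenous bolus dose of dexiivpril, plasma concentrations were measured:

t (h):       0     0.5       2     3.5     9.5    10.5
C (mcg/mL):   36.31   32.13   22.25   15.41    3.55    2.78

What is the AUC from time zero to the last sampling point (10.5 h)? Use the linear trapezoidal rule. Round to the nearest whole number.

Trapezoidal AUC_0→10.5:
  [0→0.5]: (36.31+32.13)/2 × 0.5 = 17.11
  [0.5→2]: (32.13+22.25)/2 × 1.5 = 40.785
  [2→3.5]: (22.25+15.41)/2 × 1.5 = 28.245
  [3.5→9.5]: (15.41+3.55)/2 × 6 = 56.88
  [9.5→10.5]: (3.55+2.78)/2 × 1 = 3.165
  Sum = 146.185 mcg/mL·h

AUC = 146 mcg/mL·h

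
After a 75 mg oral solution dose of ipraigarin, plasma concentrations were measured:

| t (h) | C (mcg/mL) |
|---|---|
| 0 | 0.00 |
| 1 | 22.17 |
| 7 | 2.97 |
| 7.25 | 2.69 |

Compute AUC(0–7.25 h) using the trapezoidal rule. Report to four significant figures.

Trapezoidal AUC_0→7.25:
  [0→1]: (0.00+22.17)/2 × 1 = 11.085
  [1→7]: (22.17+2.97)/2 × 6 = 75.42
  [7→7.25]: (2.97+2.69)/2 × 0.25 = 0.7075
  Sum = 87.2125 mcg/mL·h

AUC = 87.21 mcg/mL·h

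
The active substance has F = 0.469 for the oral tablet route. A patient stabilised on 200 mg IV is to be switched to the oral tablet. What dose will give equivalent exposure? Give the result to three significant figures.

D_oral = 426 mg

For equal systemic exposure: F × D_ev = D_iv
D_ev = D_iv / F = 200 / 0.469 = 426.439 mg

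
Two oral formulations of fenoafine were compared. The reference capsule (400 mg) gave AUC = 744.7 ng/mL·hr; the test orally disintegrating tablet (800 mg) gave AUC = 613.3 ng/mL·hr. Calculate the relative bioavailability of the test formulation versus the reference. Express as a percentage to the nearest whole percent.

F_rel = 41%

F_rel = (AUC_test/D_test) / (AUC_ref/D_ref)
      = (613.3/800) / (744.7/400)
      = 0.766625 / 1.86175 = 0.4118 = 41.18%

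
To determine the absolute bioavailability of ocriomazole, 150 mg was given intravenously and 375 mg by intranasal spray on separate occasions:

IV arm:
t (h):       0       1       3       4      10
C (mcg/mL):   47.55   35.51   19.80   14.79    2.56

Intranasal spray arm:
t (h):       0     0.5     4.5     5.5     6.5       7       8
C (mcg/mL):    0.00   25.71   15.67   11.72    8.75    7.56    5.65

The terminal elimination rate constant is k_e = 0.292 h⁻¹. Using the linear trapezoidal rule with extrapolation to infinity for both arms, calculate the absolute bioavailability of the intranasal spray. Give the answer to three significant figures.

Trapezoidal AUC_0→10 (IV):
  [0→1]: (47.55+35.51)/2 × 1 = 41.53
  [1→3]: (35.51+19.80)/2 × 2 = 55.31
  [3→4]: (19.80+14.79)/2 × 1 = 17.295
  [4→10]: (14.79+2.56)/2 × 6 = 52.05
  Sum = 166.185 mcg/mL·h
IV tail: 2.56/0.292 = 8.767; AUC_iv,0→∞ = 166.185 + 8.767 = 174.952 mcg/mL·h
Trapezoidal AUC_0→8 (intranasal spray):
  [0→0.5]: (0.00+25.71)/2 × 0.5 = 6.4275
  [0.5→4.5]: (25.71+15.67)/2 × 4 = 82.76
  [4.5→5.5]: (15.67+11.72)/2 × 1 = 13.695
  [5.5→6.5]: (11.72+8.75)/2 × 1 = 10.235
  [6.5→7]: (8.75+7.56)/2 × 0.5 = 4.0775
  [7→8]: (7.56+5.65)/2 × 1 = 6.605
  Sum = 123.8 mcg/mL·h
intranasal spray tail: 5.65/0.292 = 19.349; AUC_ev,0→∞ = 123.8 + 19.349 = 143.149 mcg/mL·h
F = (AUC_ev/D_ev)/(AUC_iv/D_iv) = (143.149/375)/(174.952/150) = 0.381731/1.16635 = 0.3273

F = 0.327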